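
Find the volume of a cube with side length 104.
Volume = s³
Volume = 104³
Volume = 1124864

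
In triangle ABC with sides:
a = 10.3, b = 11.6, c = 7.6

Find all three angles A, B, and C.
By the law of cosines:
cos(A) = (b² + c² - a²)/(2bc) = 0.489054  →  A = 60.72°
cos(B) = (a² + c² - b²)/(2ac) = 0.187085  →  B = 79.22°
cos(C) = (a² + b² - c²)/(2ab) = 0.765358  →  C = 40.06°
Check: A + B + C = 180.0° ✓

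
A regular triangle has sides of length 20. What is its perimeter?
Perimeter = number of sides * side length
Perimeter = 3 * 20
Perimeter = 60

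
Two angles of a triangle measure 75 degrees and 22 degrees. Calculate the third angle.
Sum of angles in a triangle = 180 degrees
Third angle = 180 - 75 - 22
Third angle = 83 degrees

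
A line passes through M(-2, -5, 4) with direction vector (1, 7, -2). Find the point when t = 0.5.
P(0.5) = (-2 + 1(0.5), -5 + 7(0.5), 4 + (-2)(0.5)) = (-1.5, -1.5, 3)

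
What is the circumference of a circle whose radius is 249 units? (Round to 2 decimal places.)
Circumference = 2 * pi * r
Circumference = 2 * pi * 249
Circumference = 1564.51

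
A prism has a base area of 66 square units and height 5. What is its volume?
Volume = base area * height
Volume = 66 * 5
Volume = 330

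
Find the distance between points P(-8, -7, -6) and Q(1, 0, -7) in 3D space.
d = √[(9)² + (7)² + (-1)²] = √131 = 11.45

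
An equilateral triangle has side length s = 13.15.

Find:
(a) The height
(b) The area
(a) Height h = s·√3/2 = 13.15·√3/2 = 11.39
(b) Area = (√3/4)·s² = (√3/4)·13.15² = (√3/4)·172.923 = 74.88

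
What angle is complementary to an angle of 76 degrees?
Complementary angles sum to 90 degrees.
Other angle = 90 - 76
Other angle = 14 degrees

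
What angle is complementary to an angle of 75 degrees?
Complementary angles sum to 90 degrees.
Other angle = 90 - 75
Other angle = 15 degrees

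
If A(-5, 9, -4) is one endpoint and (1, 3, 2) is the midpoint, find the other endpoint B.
B = (2×1 - (-5), 2×3 - 9, 2×2 - (-4)) = (7, -3, 8)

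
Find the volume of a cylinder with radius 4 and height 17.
Volume = pi * r² * h
Volume = pi * 4² * 17
Volume = pi * 16 * 17
Volume = pi * 272
Volume = 854.51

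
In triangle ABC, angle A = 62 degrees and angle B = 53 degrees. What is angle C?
Sum of angles in a triangle = 180 degrees
Third angle = 180 - 62 - 53
Third angle = 65 degrees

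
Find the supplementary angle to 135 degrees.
Supplementary angles sum to 180 degrees.
Other angle = 180 - 135
Other angle = 45 degrees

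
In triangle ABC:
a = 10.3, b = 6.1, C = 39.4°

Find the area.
Using A = ½ab·sin(C):
A = ½·10.3·6.1·sin(39.4°) = ½·62.83·0.634731 = 19.94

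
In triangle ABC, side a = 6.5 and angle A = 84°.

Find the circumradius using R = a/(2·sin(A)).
R = a/(2·sin(A)) = 6.5/(2·sin(84°))
R = 6.5/(2·0.994522) = 6.5/1.989044 = 3.268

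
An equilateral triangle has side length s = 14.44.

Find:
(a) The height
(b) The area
(a) Height h = s·√3/2 = 14.44·√3/2 = 12.51
(b) Area = (√3/4)·s² = (√3/4)·14.44² = (√3/4)·208.514 = 90.29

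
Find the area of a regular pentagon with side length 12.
For a regular 5-gon with side length s = 12:
Apothem a = s / (2*tan(pi/5)) = 12 / (2*tan(pi/5)) ≈ 8.2583
Perimeter P = 5 * 12 = 60
Area = (1/2) * P * a = (1/2) * 60 * 8.2583 = 247.75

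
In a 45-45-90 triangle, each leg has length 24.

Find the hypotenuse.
Hypotenuse = 24√2 = 33.94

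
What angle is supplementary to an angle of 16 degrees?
Supplementary angles sum to 180 degrees.
Other angle = 180 - 16
Other angle = 164 degrees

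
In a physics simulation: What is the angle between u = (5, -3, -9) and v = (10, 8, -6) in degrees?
u·v = 80, |u|² = 115, |v|² = 200
cos θ = 80/√23000 ≈ 0.5275
θ ≈ 58.16°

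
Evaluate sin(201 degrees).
sin(201 degrees) = -0.3584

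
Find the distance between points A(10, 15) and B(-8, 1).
Using the distance formula: d = sqrt((x₂-x₁)² + (y₂-y₁)²)
dx = (-8) - 10 = -18
dy = 1 - 15 = -14
d = sqrt((-18)² + (-14)²) = sqrt(324 + 196) = sqrt(520) = 22.80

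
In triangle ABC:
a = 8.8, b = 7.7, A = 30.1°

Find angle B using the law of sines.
sin(B)/b = sin(A)/a
sin(B) = b·sin(A)/a = 7.7·sin(30.1°)/8.8 = 0.438822
B = arcsin(0.438822) = 26.03°  (b ≤ a, so B ≤ A and the acute solution is unique)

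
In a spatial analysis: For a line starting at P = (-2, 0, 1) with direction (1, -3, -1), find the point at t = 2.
P(2) = (-2 + 1(2), 0 + (-3)(2), 1 + (-1)(2)) = (0, -6, -1)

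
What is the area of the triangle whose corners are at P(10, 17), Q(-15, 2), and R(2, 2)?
Using the coordinate formula: Area = (1/2)|x₁(y₂-y₃) + x₂(y₃-y₁) + x₃(y₁-y₂)|
Area = (1/2)|10(2-2) + (-15)(2-17) + 2(17-2)|
Area = (1/2)|10*0 + (-15)*(-15) + 2*15|
Area = (1/2)|0 + 225 + 30|
Area = (1/2)*255 = 127.50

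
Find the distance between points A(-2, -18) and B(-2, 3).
Using the distance formula: d = sqrt((x₂-x₁)² + (y₂-y₁)²)
dx = (-2) - (-2) = 0
dy = 3 - (-18) = 21
d = sqrt(0² + 21²) = sqrt(0 + 441) = sqrt(441) = 21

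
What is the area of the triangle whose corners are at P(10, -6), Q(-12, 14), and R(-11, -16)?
Using the coordinate formula: Area = (1/2)|x₁(y₂-y₃) + x₂(y₃-y₁) + x₃(y₁-y₂)|
Area = (1/2)|10(14-(-16)) + (-12)((-16)-(-6)) + (-11)((-6)-14)|
Area = (1/2)|10*30 + (-12)*(-10) + (-11)*(-20)|
Area = (1/2)|300 + 120 + 220|
Area = (1/2)*640 = 320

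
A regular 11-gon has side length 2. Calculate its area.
For a regular 11-gon with side length s = 2:
Apothem a = s / (2*tan(pi/11)) = 2 / (2*tan(pi/11)) ≈ 3.4057
Perimeter P = 11 * 2 = 22
Area = (1/2) * P * a = (1/2) * 22 * 3.4057 = 37.46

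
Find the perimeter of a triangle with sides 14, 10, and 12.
Perimeter = sum of all sides
Perimeter = 14 + 10 + 12
Perimeter = 36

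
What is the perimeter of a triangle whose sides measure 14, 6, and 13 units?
Perimeter = sum of all sides
Perimeter = 14 + 6 + 13
Perimeter = 33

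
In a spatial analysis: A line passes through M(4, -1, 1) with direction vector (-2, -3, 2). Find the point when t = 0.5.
P(0.5) = (4 + (-2)(0.5), -1 + (-3)(0.5), 1 + 2(0.5)) = (3, -2.5, 2)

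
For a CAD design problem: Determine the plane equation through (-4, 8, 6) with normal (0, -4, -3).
d = n·P = (0)(-4) + (-4)(8) + (-3)(6) = -50
Plane: -4y - 3z = -50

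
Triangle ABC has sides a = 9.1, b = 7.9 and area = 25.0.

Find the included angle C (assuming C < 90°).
Area = ½ab·sin(C)  →  sin(C) = 2·Area/(ab)
sin(C) = 2·25.0/(9.1·7.9) = 0.695507
C = arcsin(0.695507) = 44.07°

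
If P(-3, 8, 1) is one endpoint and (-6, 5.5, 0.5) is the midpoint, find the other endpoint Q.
Q = (2×(-6) - (-3), 2×5.5 - 8, 2×0.5 - 1) = (-9, 3, 0)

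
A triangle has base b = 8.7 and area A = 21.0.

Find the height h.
A = ½bh  →  h = 2A/b
h = 2·21.0/8.7 = 4.828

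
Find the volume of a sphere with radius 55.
Volume = (4/3) * pi * r³
Volume = (4/3) * pi * 55³
Volume = (4/3) * pi * 166375
Volume = 696909.97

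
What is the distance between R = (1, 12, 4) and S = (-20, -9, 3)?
d = √[(-21)² + (-21)² + (-1)²] = √883 = 29.72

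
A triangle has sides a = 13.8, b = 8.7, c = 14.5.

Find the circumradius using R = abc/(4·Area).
s = (a+b+c)/2 = 18.5
Area = √(s(s-a)(s-b)(s-c)) = √(18.5·4.7·9.8·4) = 58.3818
R = abc/(4·Area) = (13.8·8.7·14.5)/(4·58.3818) = 1740.87/233.5272 = 7.455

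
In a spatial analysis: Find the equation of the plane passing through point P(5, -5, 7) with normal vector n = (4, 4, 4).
d = n·P = (4)(5) + (4)(-5) + (4)(7) = 28
Plane: 4x + 4y + 4z = 28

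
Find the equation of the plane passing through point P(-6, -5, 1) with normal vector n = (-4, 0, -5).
d = n·P = (-4)(-6) + (0)(-5) + (-5)(1) = 19
Plane: -4x - 5z = 19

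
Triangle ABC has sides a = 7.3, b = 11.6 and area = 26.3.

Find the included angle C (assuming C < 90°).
Area = ½ab·sin(C)  →  sin(C) = 2·Area/(ab)
sin(C) = 2·26.3/(7.3·11.6) = 0.621162
C = arcsin(0.621162) = 38.4°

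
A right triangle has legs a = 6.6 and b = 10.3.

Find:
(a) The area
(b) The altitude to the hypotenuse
(a) Area = ½ab = ½·6.6·10.3 = 33.99
(b) Hypotenuse c = √(6.6² + 10.3²) = √149.65 = 12.2332
    Area = ½·c·h_c  →  h_c = 2·Area/c = 2·33.99/12.2332 = 5.557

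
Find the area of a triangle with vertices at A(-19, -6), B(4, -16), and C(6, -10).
Using the coordinate formula: Area = (1/2)|x₁(y₂-y₃) + x₂(y₃-y₁) + x₃(y₁-y₂)|
Area = (1/2)|(-19)((-16)-(-10)) + 4((-10)-(-6)) + 6((-6)-(-16))|
Area = (1/2)|(-19)*(-6) + 4*(-4) + 6*10|
Area = (1/2)|114 + (-16) + 60|
Area = (1/2)*158 = 79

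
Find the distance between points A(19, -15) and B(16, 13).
Using the distance formula: d = sqrt((x₂-x₁)² + (y₂-y₁)²)
dx = 16 - 19 = -3
dy = 13 - (-15) = 28
d = sqrt((-3)² + 28²) = sqrt(9 + 784) = sqrt(793) = 28.16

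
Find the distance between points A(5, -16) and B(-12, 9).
Using the distance formula: d = sqrt((x₂-x₁)² + (y₂-y₁)²)
dx = (-12) - 5 = -17
dy = 9 - (-16) = 25
d = sqrt((-17)² + 25²) = sqrt(289 + 625) = sqrt(914) = 30.23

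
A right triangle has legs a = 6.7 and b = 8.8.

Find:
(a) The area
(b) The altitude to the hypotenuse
(a) Area = ½ab = ½·6.7·8.8 = 29.48
(b) Hypotenuse c = √(6.7² + 8.8²) = √122.33 = 11.0603
    Area = ½·c·h_c  →  h_c = 2·Area/c = 2·29.48/11.0603 = 5.331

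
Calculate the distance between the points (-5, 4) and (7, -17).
Using the distance formula: d = sqrt((x₂-x₁)² + (y₂-y₁)²)
dx = 7 - (-5) = 12
dy = (-17) - 4 = -21
d = sqrt(12² + (-21)²) = sqrt(144 + 441) = sqrt(585) = 24.19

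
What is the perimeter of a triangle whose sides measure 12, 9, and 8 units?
Perimeter = sum of all sides
Perimeter = 12 + 9 + 8
Perimeter = 29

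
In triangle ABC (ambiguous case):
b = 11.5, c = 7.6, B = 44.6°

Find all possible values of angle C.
sin(C)/c = sin(B)/b  →  sin(C) = c·sin(B)/b = 7.6·sin(44.6°)/11.5 = 0.464032
C₁ = arcsin(0.464032) = 27.65°,  C₂ = 180° - C₁ = 152.35°
Check C₂: A = 180° - 44.6° - 152.35° = -16.95° ≤ 0, rejected
C = 27.65° (one solution)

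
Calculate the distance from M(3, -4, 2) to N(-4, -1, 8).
d = √[(-7)² + (3)² + (6)²] = √94 = 9.695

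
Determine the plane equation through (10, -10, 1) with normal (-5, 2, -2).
d = n·P = (-5)(10) + (2)(-10) + (-2)(1) = -72
Plane: -5x + 2y - 2z = -72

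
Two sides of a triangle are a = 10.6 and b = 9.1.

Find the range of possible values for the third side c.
By the triangle inequality: |a - b| < c < a + b
|10.6 - 9.1| < c < 10.6 + 9.1
1.5 < c < 19.7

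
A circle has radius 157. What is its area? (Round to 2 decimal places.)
Area = pi * r²
Area = pi * 157²
Area = pi * 24649
Area = 77437.12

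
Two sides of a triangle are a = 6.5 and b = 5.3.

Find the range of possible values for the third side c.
By the triangle inequality: |a - b| < c < a + b
|6.5 - 5.3| < c < 6.5 + 5.3
1.2 < c < 11.8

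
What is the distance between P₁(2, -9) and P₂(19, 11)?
Using the distance formula: d = sqrt((x₂-x₁)² + (y₂-y₁)²)
dx = 19 - 2 = 17
dy = 11 - (-9) = 20
d = sqrt(17² + 20²) = sqrt(289 + 400) = sqrt(689) = 26.25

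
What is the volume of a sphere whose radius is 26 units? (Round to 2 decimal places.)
Volume = (4/3) * pi * r³
Volume = (4/3) * pi * 26³
Volume = (4/3) * pi * 17576
Volume = 73622.18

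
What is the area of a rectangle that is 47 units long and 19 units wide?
Area = length * width
Area = 47 * 19
Area = 893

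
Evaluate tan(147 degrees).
tan(147 degrees) = -0.6494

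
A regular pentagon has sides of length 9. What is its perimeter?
Perimeter = number of sides * side length
Perimeter = 5 * 9
Perimeter = 45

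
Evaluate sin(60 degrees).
sin(60 degrees) = sqrt(3)/2
Decimal approximation: 0.866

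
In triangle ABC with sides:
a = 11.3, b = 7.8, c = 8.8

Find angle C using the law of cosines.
cos(C) = (a² + b² - c²)/(2ab)
cos(C) = (11.3² + 7.8² - 8.8²)/(2·11.3·7.8) = 111.09/176.28 = 0.630191
C = arccos(0.630191) = 50.94°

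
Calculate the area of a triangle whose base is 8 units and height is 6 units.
Area = (1/2) * base * height
Area = (1/2) * 8 * 6
Area = 24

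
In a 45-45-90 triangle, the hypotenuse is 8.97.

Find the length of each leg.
In a 45-45-90 triangle, hypotenuse = leg·√2  →  leg = hypotenuse/√2
leg = 8.97/√2 = 6.343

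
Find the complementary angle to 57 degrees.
Complementary angles sum to 90 degrees.
Other angle = 90 - 57
Other angle = 33 degrees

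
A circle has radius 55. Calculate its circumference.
Circumference = 2 * pi * r
Circumference = 2 * pi * 55
Circumference = 345.58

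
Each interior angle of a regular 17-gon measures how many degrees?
Interior angle of a regular n-gon = (n-2)*180/n
Interior angle = (17-2)*180/17
Interior angle = 15*180/17
Interior angle = 2700/17
Interior angle = 158.82 degrees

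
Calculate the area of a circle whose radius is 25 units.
Area = pi * r²
Area = pi * 25²
Area = pi * 625
Area = 1963.50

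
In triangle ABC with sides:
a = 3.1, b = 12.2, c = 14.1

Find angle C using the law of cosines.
cos(C) = (a² + b² - c²)/(2ab)
cos(C) = (3.1² + 12.2² - 14.1²)/(2·3.1·12.2) = -40.36/75.64 = -0.533580
C = arccos(-0.533580) = 122.2°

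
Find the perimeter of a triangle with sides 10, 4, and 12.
Perimeter = sum of all sides
Perimeter = 10 + 4 + 12
Perimeter = 26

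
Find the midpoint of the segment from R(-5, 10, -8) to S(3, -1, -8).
Midpoint = ((-5+3)/2, (10-1)/2, (-8-8)/2) = (-1, 4.5, -8)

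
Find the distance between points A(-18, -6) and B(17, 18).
Using the distance formula: d = sqrt((x₂-x₁)² + (y₂-y₁)²)
dx = 17 - (-18) = 35
dy = 18 - (-6) = 24
d = sqrt(35² + 24²) = sqrt(1225 + 576) = sqrt(1801) = 42.44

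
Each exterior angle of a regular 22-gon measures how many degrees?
Exterior angle of a regular n-gon = 360/n
Exterior angle = 360/22
Exterior angle = 16.36 degrees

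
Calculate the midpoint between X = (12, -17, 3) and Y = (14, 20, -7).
Midpoint = ((12+14)/2, (-17+20)/2, (3-7)/2) = (13, 1.5, -2)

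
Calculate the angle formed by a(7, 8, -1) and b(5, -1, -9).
a·b = 36, |a|² = 114, |b|² = 107
cos θ = 36/√12198 ≈ 0.326
θ ≈ 70.98°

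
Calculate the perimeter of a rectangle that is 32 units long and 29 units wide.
Perimeter = 2 * (length + width)
Perimeter = 2 * (32 + 29)
Perimeter = 2 * 61
Perimeter = 122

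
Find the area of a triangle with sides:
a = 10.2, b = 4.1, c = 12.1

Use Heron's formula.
s = (a+b+c)/2 = (10.2+4.1+12.1)/2 = 13.2
A = √(s(s-a)(s-b)(s-c)) = √(13.2·3·9.1·1.1)
A = √396.396 = 19.91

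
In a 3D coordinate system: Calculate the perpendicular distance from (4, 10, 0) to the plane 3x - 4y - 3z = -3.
d = |3(4) + (-4)(10) + (-3)(0) - (-3)| / √(3² + (-4)² + (-3)²) = 25/√34 = 4.287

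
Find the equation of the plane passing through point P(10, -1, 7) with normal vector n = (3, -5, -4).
d = n·P = (3)(10) + (-5)(-1) + (-4)(7) = 7
Plane: 3x - 5y - 4z = 7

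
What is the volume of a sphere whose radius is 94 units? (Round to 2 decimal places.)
Volume = (4/3) * pi * r³
Volume = (4/3) * pi * 94³
Volume = (4/3) * pi * 830584
Volume = 3479142.12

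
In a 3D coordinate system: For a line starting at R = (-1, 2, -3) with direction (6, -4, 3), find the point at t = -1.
P(-1) = (-1 + 6(-1), 2 + (-4)(-1), -3 + 3(-1)) = (-7, 6, -6)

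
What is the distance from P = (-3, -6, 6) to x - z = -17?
d = |1(-3) + 0(-6) + (-1)(6) - (-17)| / √(1² + 0² + (-1)²) = 8/√2 = 5.657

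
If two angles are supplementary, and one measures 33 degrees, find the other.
Supplementary angles sum to 180 degrees.
Other angle = 180 - 33
Other angle = 147 degrees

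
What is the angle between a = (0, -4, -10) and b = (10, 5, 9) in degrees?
a·b = -110, |a|² = 116, |b|² = 206
cos θ = -110/√23896 ≈ -0.7116
θ ≈ 135.4°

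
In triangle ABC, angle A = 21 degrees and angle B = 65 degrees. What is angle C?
Sum of angles in a triangle = 180 degrees
Third angle = 180 - 21 - 65
Third angle = 94 degrees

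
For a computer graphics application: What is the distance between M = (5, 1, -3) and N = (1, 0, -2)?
d = √[(-4)² + (-1)² + (1)²] = √18 = 4.243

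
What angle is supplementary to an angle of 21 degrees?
Supplementary angles sum to 180 degrees.
Other angle = 180 - 21
Other angle = 159 degrees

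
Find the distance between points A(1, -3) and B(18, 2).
Using the distance formula: d = sqrt((x₂-x₁)² + (y₂-y₁)²)
dx = 18 - 1 = 17
dy = 2 - (-3) = 5
d = sqrt(17² + 5²) = sqrt(289 + 25) = sqrt(314) = 17.72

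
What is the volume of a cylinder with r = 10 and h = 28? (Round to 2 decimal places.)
Volume = pi * r² * h
Volume = pi * 10² * 28
Volume = pi * 100 * 28
Volume = pi * 2800
Volume = 8796.46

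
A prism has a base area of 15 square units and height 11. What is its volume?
Volume = base area * height
Volume = 15 * 11
Volume = 165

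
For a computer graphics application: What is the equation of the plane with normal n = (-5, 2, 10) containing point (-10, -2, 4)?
d = n·P = (-5)(-10) + (2)(-2) + (10)(4) = 86
Plane: -5x + 2y + 10z = 86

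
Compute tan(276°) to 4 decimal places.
tan(276 degrees) = -9.5144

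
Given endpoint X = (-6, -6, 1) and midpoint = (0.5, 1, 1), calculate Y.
Y = (2×0.5 - (-6), 2×1 - (-6), 2×1 - 1) = (7, 8, 1)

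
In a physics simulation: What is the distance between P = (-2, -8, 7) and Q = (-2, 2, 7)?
d = √[(0)² + (10)² + (0)²] = √100 = 10.0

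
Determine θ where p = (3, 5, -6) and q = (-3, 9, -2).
p·q = 48, |p|² = 70, |q|² = 94
cos θ = 48/√6580 ≈ 0.5917
θ ≈ 53.72°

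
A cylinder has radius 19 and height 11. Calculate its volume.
Volume = pi * r² * h
Volume = pi * 19² * 11
Volume = pi * 361 * 11
Volume = pi * 3971
Volume = 12475.26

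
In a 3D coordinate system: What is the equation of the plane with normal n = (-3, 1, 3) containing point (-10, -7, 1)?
d = n·P = (-3)(-10) + (1)(-7) + (3)(1) = 26
Plane: -3x + y + 3z = 26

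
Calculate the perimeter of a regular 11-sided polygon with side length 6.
Perimeter = number of sides * side length
Perimeter = 11 * 6
Perimeter = 66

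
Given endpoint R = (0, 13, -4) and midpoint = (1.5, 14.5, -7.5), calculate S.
S = (2×1.5 - 0, 2×14.5 - 13, 2×(-7.5) - (-4)) = (3, 16, -11)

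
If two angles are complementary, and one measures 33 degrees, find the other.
Complementary angles sum to 90 degrees.
Other angle = 90 - 33
Other angle = 57 degrees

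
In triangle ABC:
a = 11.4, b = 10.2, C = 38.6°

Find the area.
Using A = ½ab·sin(C):
A = ½·11.4·10.2·sin(38.6°) = ½·116.28·0.623880 = 36.27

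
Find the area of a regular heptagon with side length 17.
For a regular 7-gon with side length s = 17:
Apothem a = s / (2*tan(pi/7)) = 17 / (2*tan(pi/7)) ≈ 17.6504
Perimeter P = 7 * 17 = 119
Area = (1/2) * P * a = (1/2) * 119 * 17.6504 = 1050.20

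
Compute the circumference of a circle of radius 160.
Circumference = 2 * pi * r
Circumference = 2 * pi * 160
Circumference = 1005.31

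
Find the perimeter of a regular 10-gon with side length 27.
Perimeter = number of sides * side length
Perimeter = 10 * 27
Perimeter = 270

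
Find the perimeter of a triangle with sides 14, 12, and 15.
Perimeter = sum of all sides
Perimeter = 14 + 12 + 15
Perimeter = 41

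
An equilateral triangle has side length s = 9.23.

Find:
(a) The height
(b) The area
(a) Height h = s·√3/2 = 9.23·√3/2 = 7.993
(b) Area = (√3/4)·s² = (√3/4)·9.23² = (√3/4)·85.1929 = 36.89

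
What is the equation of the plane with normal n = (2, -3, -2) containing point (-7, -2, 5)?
d = n·P = (2)(-7) + (-3)(-2) + (-2)(5) = -18
Plane: 2x - 3y - 2z = -18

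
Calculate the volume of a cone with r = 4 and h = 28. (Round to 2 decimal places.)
Volume = (1/3) * pi * r² * h
Volume = (1/3) * pi * 4² * 28
Volume = (1/3) * pi * 16 * 28
Volume = (1/3) * pi * 448
Volume = 469.14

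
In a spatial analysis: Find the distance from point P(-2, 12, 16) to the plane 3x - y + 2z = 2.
d = |3(-2) + (-1)(12) + 2(16) - (2)| / √(3² + (-1)² + 2²) = 12/√14 = 3.207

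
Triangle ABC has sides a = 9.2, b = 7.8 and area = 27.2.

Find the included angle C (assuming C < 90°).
Area = ½ab·sin(C)  →  sin(C) = 2·Area/(ab)
sin(C) = 2·27.2/(9.2·7.8) = 0.758082
C = arcsin(0.758082) = 49.3°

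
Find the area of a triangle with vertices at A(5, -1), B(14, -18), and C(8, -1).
Using the coordinate formula: Area = (1/2)|x₁(y₂-y₃) + x₂(y₃-y₁) + x₃(y₁-y₂)|
Area = (1/2)|5((-18)-(-1)) + 14((-1)-(-1)) + 8((-1)-(-18))|
Area = (1/2)|5*(-17) + 14*0 + 8*17|
Area = (1/2)|(-85) + 0 + 136|
Area = (1/2)*51 = 25.50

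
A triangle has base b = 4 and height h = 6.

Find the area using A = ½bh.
A = ½·4·6 = 12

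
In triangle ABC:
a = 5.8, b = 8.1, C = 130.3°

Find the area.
Using A = ½ab·sin(C):
A = ½·5.8·8.1·sin(130.3°) = ½·46.98·0.762668 = 17.92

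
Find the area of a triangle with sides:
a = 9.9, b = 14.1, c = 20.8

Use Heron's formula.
s = (a+b+c)/2 = (9.9+14.1+20.8)/2 = 22.4
A = √(s(s-a)(s-b)(s-c)) = √(22.4·12.5·8.3·1.6)
A = √3718.4 = 60.98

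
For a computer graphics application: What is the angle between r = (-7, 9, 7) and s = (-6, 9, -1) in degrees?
r·s = 116, |r|² = 179, |s|² = 118
cos θ = 116/√21122 ≈ 0.7982
θ ≈ 37.05°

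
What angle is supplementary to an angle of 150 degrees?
Supplementary angles sum to 180 degrees.
Other angle = 180 - 150
Other angle = 30 degrees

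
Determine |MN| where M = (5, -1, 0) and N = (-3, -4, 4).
d = √[(-8)² + (-3)² + (4)²] = √89 = 9.434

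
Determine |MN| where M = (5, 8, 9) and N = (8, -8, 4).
d = √[(3)² + (-16)² + (-5)²] = √290 = 17.03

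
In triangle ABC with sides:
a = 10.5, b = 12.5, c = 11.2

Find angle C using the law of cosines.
cos(C) = (a² + b² - c²)/(2ab)
cos(C) = (10.5² + 12.5² - 11.2²)/(2·10.5·12.5) = 141.06/262.5 = 0.537371
C = arccos(0.537371) = 57.5°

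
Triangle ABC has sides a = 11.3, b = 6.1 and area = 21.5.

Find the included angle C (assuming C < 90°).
Area = ½ab·sin(C)  →  sin(C) = 2·Area/(ab)
sin(C) = 2·21.5/(11.3·6.1) = 0.623821
C = arcsin(0.623821) = 38.6°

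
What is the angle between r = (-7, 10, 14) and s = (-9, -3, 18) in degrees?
r·s = 285, |r|² = 345, |s|² = 414
cos θ = 285/√142830 ≈ 0.7541
θ ≈ 41.05°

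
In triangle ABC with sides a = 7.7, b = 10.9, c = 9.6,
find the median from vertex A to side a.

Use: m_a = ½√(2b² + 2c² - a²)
m_a = ½√(2·10.9² + 2·9.6² - 7.7²)
m_a = ½√(237.62 + 184.32 - 59.29) = ½√362.65 = 9.522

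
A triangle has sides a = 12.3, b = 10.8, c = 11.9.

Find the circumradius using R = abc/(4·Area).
s = (a+b+c)/2 = 17.5
Area = √(s(s-a)(s-b)(s-c)) = √(17.5·5.2·6.7·5.6) = 58.4322
R = abc/(4·Area) = (12.3·10.8·11.9)/(4·58.4322) = 1580.796/233.7288 = 6.763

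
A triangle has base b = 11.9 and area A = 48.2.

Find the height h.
A = ½bh  →  h = 2A/b
h = 2·48.2/11.9 = 8.101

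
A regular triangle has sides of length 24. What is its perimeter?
Perimeter = number of sides * side length
Perimeter = 3 * 24
Perimeter = 72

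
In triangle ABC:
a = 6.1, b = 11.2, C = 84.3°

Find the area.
Using A = ½ab·sin(C):
A = ½·6.1·11.2·sin(84.3°) = ½·68.32·0.995056 = 33.99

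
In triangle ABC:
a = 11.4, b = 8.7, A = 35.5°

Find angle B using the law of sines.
sin(B)/b = sin(A)/a
sin(B) = b·sin(A)/a = 8.7·sin(35.5°)/11.4 = 0.443168
B = arcsin(0.443168) = 26.31°  (b ≤ a, so B ≤ A and the acute solution is unique)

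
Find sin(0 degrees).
sin(0 degrees) = 0
Decimal approximation: 0.0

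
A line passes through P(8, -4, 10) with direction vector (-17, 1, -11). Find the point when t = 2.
P(2) = (8 + (-17)(2), -4 + 1(2), 10 + (-11)(2)) = (-26, -2, -12)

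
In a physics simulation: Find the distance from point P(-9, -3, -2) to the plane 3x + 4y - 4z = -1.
d = |3(-9) + 4(-3) + (-4)(-2) - (-1)| / √(3² + 4² + (-4)²) = 30/√41 = 4.685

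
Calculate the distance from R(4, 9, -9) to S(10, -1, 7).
d = √[(6)² + (-10)² + (16)²] = √392 = 19.8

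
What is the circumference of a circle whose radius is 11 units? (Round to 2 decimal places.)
Circumference = 2 * pi * r
Circumference = 2 * pi * 11
Circumference = 69.12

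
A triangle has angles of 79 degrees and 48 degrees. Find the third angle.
Sum of angles in a triangle = 180 degrees
Third angle = 180 - 79 - 48
Third angle = 53 degrees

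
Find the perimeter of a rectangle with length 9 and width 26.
Perimeter = 2 * (length + width)
Perimeter = 2 * (9 + 26)
Perimeter = 2 * 35
Perimeter = 70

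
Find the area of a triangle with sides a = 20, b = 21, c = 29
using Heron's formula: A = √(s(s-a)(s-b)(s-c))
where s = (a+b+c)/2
s = (20+21+29)/2 = 35
A = √(35·15·14·6) = √44100 = 210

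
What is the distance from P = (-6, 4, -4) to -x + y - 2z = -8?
d = |(-1)(-6) + 1(4) + (-2)(-4) - (-8)| / √((-1)² + 1² + (-2)²) = 26/√6 = 10.61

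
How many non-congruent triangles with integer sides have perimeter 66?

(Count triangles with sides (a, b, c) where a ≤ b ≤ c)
With a ≤ b ≤ c and a + b + c = 66, the triangle inequality a + b > c gives c < 66/2, so c ≤ 32.
Iterate a from 1 to ⌊p/3⌋ = 22; for each a, b ranges from a to ⌊(p−a)/2⌋ with c = p − a − b, keeping only c ≥ b.
Triples: (2, 32, 32), (3, 31, 32), (4, 30, 32), …
Count = 91 triangles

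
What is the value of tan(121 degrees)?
tan(121 degrees) = -1.6643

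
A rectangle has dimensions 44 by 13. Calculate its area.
Area = length * width
Area = 44 * 13
Area = 572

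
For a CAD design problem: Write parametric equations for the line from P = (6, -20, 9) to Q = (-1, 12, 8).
Direction vector d = Q - P = (-7, 32, -1)
x = 6 - 7t, y = -20 + 32t, z = 9 - t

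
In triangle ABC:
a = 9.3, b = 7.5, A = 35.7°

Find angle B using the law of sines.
sin(B)/b = sin(A)/a
sin(B) = b·sin(A)/a = 7.5·sin(35.7°)/9.3 = 0.470598
B = arcsin(0.470598) = 28.07°  (b ≤ a, so B ≤ A and the acute solution is unique)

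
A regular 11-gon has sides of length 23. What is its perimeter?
Perimeter = number of sides * side length
Perimeter = 11 * 23
Perimeter = 253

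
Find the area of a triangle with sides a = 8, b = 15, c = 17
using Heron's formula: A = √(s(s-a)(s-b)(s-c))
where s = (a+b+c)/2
s = (8+15+17)/2 = 20
A = √(20·12·5·3) = √3600 = 60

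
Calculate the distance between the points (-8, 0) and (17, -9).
Using the distance formula: d = sqrt((x₂-x₁)² + (y₂-y₁)²)
dx = 17 - (-8) = 25
dy = (-9) - 0 = -9
d = sqrt(25² + (-9)²) = sqrt(625 + 81) = sqrt(706) = 26.57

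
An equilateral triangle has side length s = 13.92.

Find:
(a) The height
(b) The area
(a) Height h = s·√3/2 = 13.92·√3/2 = 12.06
(b) Area = (√3/4)·s² = (√3/4)·13.92² = (√3/4)·193.766 = 83.9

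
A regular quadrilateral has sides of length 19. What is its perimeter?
Perimeter = number of sides * side length
Perimeter = 4 * 19
Perimeter = 76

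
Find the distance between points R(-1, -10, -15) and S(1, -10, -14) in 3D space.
d = √[(2)² + (0)² + (1)²] = √5 = 2.236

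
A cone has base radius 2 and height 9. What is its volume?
Volume = (1/3) * pi * r² * h
Volume = (1/3) * pi * 2² * 9
Volume = (1/3) * pi * 4 * 9
Volume = (1/3) * pi * 36
Volume = 37.70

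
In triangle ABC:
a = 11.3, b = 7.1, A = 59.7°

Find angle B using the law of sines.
sin(B)/b = sin(A)/a
sin(B) = b·sin(A)/a = 7.1·sin(59.7°)/11.3 = 0.542487
B = arcsin(0.542487) = 32.85°  (b ≤ a, so B ≤ A and the acute solution is unique)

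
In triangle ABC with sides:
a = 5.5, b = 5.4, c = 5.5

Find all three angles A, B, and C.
By the law of cosines:
cos(A) = (b² + c² - a²)/(2bc) = 0.490909  →  A = 60.6°
cos(B) = (a² + c² - b²)/(2ac) = 0.518017  →  B = 58.8°
cos(C) = (a² + b² - c²)/(2ab) = 0.490909  →  C = 60.6°
Check: A + B + C = 180.0° ✓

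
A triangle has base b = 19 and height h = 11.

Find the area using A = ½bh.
A = ½·19·11 = 104.5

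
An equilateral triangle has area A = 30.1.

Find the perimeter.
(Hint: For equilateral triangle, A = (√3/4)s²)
A = (√3/4)s²  →  s² = 4A/√3 = 4·30.1/√3 = 69.513
s = 8.33744
Perimeter = 3s = 25.01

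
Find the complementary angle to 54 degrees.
Complementary angles sum to 90 degrees.
Other angle = 90 - 54
Other angle = 36 degrees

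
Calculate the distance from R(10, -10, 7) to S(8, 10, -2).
d = √[(-2)² + (20)² + (-9)²] = √485 = 22.02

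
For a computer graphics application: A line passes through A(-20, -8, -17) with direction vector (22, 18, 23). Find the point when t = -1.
P(-1) = (-20 + 22(-1), -8 + 18(-1), -17 + 23(-1)) = (-42, -26, -40)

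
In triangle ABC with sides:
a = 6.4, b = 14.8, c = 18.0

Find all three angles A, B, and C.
By the law of cosines:
cos(A) = (b² + c² - a²)/(2bc) = 0.942342  →  A = 19.55°
cos(B) = (a² + c² - b²)/(2ac) = 0.633333  →  B = 50.7°
cos(C) = (a² + b² - c²)/(2ab) = -0.337838  →  C = 109.7°
Check: A + B + C = 180.0° ✓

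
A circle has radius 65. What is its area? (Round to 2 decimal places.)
Area = pi * r²
Area = pi * 65²
Area = pi * 4225
Area = 13273.23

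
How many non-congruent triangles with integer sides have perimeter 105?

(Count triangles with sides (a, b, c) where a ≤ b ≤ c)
With a ≤ b ≤ c and a + b + c = 105, the triangle inequality a + b > c gives c < 105/2, so c ≤ 52.
Iterate a from 1 to ⌊p/3⌋ = 35; for each a, b ranges from a to ⌊(p−a)/2⌋ with c = p − a − b, keeping only c ≥ b.
Triples: (1, 52, 52), (2, 51, 52), (3, 50, 52), …
Count = 243 triangles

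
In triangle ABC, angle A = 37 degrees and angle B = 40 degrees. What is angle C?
Sum of angles in a triangle = 180 degrees
Third angle = 180 - 37 - 40
Third angle = 103 degrees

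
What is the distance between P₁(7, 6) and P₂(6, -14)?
Using the distance formula: d = sqrt((x₂-x₁)² + (y₂-y₁)²)
dx = 6 - 7 = -1
dy = (-14) - 6 = -20
d = sqrt((-1)² + (-20)²) = sqrt(1 + 400) = sqrt(401) = 20.02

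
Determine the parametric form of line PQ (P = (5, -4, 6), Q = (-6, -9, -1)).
Direction vector d = Q - P = (-11, -5, -7)
x = 5 - 11t, y = -4 - 5t, z = 6 - 7t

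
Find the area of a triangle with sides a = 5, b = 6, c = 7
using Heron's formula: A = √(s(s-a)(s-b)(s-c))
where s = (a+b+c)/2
s = (5+6+7)/2 = 9
A = √(9·4·3·2) = √216 = 14.7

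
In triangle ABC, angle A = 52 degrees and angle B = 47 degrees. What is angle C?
Sum of angles in a triangle = 180 degrees
Third angle = 180 - 52 - 47
Third angle = 81 degrees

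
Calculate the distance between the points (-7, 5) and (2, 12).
Using the distance formula: d = sqrt((x₂-x₁)² + (y₂-y₁)²)
dx = 2 - (-7) = 9
dy = 12 - 5 = 7
d = sqrt(9² + 7²) = sqrt(81 + 49) = sqrt(130) = 11.40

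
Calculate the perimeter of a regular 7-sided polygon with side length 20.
Perimeter = number of sides * side length
Perimeter = 7 * 20
Perimeter = 140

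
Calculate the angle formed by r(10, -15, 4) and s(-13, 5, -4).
r·s = -221, |r|² = 341, |s|² = 210
cos θ = -221/√71610 ≈ -0.8259
θ ≈ 145.7°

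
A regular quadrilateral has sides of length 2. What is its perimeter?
Perimeter = number of sides * side length
Perimeter = 4 * 2
Perimeter = 8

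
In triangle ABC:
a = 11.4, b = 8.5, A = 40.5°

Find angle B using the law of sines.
sin(B)/b = sin(A)/a
sin(B) = b·sin(A)/a = 8.5·sin(40.5°)/11.4 = 0.484238
B = arcsin(0.484238) = 28.96°  (b ≤ a, so B ≤ A and the acute solution is unique)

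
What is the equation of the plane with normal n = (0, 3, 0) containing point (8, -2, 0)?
d = n·P = (0)(8) + (3)(-2) + (0)(0) = -6
Plane: 3y = -6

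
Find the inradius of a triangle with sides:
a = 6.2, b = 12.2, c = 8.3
s = (a+b+c)/2 = (6.2+12.2+8.3)/2 = 13.35
Area = √(s(s-a)(s-b)(s-c)) = √(13.35·7.15·1.15·5.05) = 23.5444
r = Area/s = 23.5444/13.35 = 1.764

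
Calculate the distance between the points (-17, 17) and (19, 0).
Using the distance formula: d = sqrt((x₂-x₁)² + (y₂-y₁)²)
dx = 19 - (-17) = 36
dy = 0 - 17 = -17
d = sqrt(36² + (-17)²) = sqrt(1296 + 289) = sqrt(1585) = 39.81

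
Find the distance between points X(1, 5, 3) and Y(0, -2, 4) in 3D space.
d = √[(-1)² + (-7)² + (1)²] = √51 = 7.141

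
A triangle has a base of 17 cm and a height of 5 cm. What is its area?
Area = (1/2) * base * height
Area = (1/2) * 17 * 5
Area = 42.50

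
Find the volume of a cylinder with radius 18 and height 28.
Volume = pi * r² * h
Volume = pi * 18² * 28
Volume = pi * 324 * 28
Volume = pi * 9072
Volume = 28500.53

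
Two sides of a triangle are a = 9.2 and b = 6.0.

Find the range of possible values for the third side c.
By the triangle inequality: |a - b| < c < a + b
|9.2 - 6.0| < c < 9.2 + 6.0
3.2 < c < 15.2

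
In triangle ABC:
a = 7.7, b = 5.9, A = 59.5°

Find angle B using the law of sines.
sin(B)/b = sin(A)/a
sin(B) = b·sin(A)/a = 5.9·sin(59.5°)/7.7 = 0.660209
B = arcsin(0.660209) = 41.32°  (b ≤ a, so B ≤ A and the acute solution is unique)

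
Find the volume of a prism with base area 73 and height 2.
Volume = base area * height
Volume = 73 * 2
Volume = 146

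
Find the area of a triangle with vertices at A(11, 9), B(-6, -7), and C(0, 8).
Using the coordinate formula: Area = (1/2)|x₁(y₂-y₃) + x₂(y₃-y₁) + x₃(y₁-y₂)|
Area = (1/2)|11((-7)-8) + (-6)(8-9) + 0(9-(-7))|
Area = (1/2)|11*(-15) + (-6)*(-1) + 0*16|
Area = (1/2)|(-165) + 6 + 0|
Area = (1/2)*159 = 79.50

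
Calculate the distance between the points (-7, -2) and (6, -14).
Using the distance formula: d = sqrt((x₂-x₁)² + (y₂-y₁)²)
dx = 6 - (-7) = 13
dy = (-14) - (-2) = -12
d = sqrt(13² + (-12)²) = sqrt(169 + 144) = sqrt(313) = 17.69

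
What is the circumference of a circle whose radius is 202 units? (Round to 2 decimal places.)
Circumference = 2 * pi * r
Circumference = 2 * pi * 202
Circumference = 1269.20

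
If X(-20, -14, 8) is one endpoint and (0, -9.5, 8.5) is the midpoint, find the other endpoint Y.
Y = (2×0 - (-20), 2×(-9.5) - (-14), 2×8.5 - 8) = (20, -5, 9)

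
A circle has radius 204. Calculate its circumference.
Circumference = 2 * pi * r
Circumference = 2 * pi * 204
Circumference = 1281.77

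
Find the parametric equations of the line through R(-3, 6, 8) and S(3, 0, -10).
Direction vector d = S - R = (6, -6, -18)
x = -3 + 6t, y = 6 - 6t, z = 8 - 18t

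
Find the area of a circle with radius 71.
Area = pi * r²
Area = pi * 71²
Area = pi * 5041
Area = 15836.77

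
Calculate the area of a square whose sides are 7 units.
Area = s²
Area = 7²
Area = 49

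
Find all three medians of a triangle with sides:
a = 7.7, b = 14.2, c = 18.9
Using m_x = ½√(2y² + 2z² - x²):
m_a = ½√(2·14.2² + 2·18.9² - 7.7²) = ½√1058.41 = 16.27
m_b = ½√(2·7.7² + 2·18.9² - 14.2²) = ½√631.36 = 12.56
m_c = ½√(2·7.7² + 2·14.2² - 18.9²) = ½√164.65 = 6.416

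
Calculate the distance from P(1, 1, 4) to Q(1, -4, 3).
d = √[(0)² + (-5)² + (-1)²] = √26 = 5.099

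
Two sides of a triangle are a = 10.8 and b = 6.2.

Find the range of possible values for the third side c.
By the triangle inequality: |a - b| < c < a + b
|10.8 - 6.2| < c < 10.8 + 6.2
4.6 < c < 17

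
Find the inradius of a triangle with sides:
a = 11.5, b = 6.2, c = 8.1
s = (a+b+c)/2 = (11.5+6.2+8.1)/2 = 12.9
Area = √(s(s-a)(s-b)(s-c)) = √(12.9·1.4·6.7·4.8) = 24.1
r = Area/s = 24.1/12.9 = 1.868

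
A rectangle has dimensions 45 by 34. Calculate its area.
Area = length * width
Area = 45 * 34
Area = 1530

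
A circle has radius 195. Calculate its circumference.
Circumference = 2 * pi * r
Circumference = 2 * pi * 195
Circumference = 1225.22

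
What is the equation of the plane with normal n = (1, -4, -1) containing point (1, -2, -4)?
d = n·P = (1)(1) + (-4)(-2) + (-1)(-4) = 13
Plane: x - 4y - z = 13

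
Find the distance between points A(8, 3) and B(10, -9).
Using the distance formula: d = sqrt((x₂-x₁)² + (y₂-y₁)²)
dx = 10 - 8 = 2
dy = (-9) - 3 = -12
d = sqrt(2² + (-12)²) = sqrt(4 + 144) = sqrt(148) = 12.17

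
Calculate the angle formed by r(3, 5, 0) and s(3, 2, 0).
r·s = 19, |r|² = 34, |s|² = 13
cos θ = 19/√442 ≈ 0.9037
θ ≈ 25.35°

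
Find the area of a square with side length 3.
Area = s²
Area = 3²
Area = 9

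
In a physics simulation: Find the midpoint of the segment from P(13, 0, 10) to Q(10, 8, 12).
Midpoint = ((13+10)/2, (0+8)/2, (10+12)/2) = (11.5, 4, 11)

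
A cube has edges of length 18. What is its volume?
Volume = s³
Volume = 18³
Volume = 5832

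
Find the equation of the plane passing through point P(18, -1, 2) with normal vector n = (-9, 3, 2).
d = n·P = (-9)(18) + (3)(-1) + (2)(2) = -161
Plane: -9x + 3y + 2z = -161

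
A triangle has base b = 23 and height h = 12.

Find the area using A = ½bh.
A = ½·23·12 = 138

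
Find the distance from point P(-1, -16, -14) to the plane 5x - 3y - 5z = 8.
d = |5(-1) + (-3)(-16) + (-5)(-14) - (8)| / √(5² + (-3)² + (-5)²) = 105/√59 = 13.67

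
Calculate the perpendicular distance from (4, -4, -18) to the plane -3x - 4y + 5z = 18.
d = |(-3)(4) + (-4)(-4) + 5(-18) - (18)| / √((-3)² + (-4)² + 5²) = 104/√50 = 14.71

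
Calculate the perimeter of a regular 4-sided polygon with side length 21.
Perimeter = number of sides * side length
Perimeter = 4 * 21
Perimeter = 84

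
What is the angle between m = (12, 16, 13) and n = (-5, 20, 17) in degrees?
m·n = 481, |m|² = 569, |n|² = 714
cos θ = 481/√406266 ≈ 0.7546
θ ≈ 41.01°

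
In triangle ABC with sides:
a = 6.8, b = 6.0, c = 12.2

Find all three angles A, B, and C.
By the law of cosines:
cos(A) = (b² + c² - a²)/(2bc) = 0.946721  →  A = 18.79°
cos(B) = (a² + c² - b²)/(2ac) = 0.958775  →  B = 16.51°
cos(C) = (a² + b² - c²)/(2ab) = -0.816176  →  C = 144.7°
Check: A + B + C = 180.0° ✓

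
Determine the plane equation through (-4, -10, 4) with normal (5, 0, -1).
d = n·P = (5)(-4) + (0)(-10) + (-1)(4) = -24
Plane: 5x - z = -24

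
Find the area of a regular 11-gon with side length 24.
For a regular 11-gon with side length s = 24:
Apothem a = s / (2*tan(pi/11)) = 24 / (2*tan(pi/11)) ≈ 40.86825
Perimeter P = 11 * 24 = 264
Area = (1/2) * P * a = (1/2) * 264 * 40.86825 = 5394.61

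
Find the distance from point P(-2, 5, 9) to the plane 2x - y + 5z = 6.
d = |2(-2) + (-1)(5) + 5(9) - (6)| / √(2² + (-1)² + 5²) = 30/√30 = 5.477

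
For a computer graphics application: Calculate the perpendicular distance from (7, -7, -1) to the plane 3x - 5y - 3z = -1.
d = |3(7) + (-5)(-7) + (-3)(-1) - (-1)| / √(3² + (-5)² + (-3)²) = 60/√43 = 9.15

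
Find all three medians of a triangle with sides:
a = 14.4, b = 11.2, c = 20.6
Using m_x = ½√(2y² + 2z² - x²):
m_a = ½√(2·11.2² + 2·20.6² - 14.4²) = ½√892.24 = 14.94
m_b = ½√(2·14.4² + 2·20.6² - 11.2²) = ½√1138 = 16.87
m_c = ½√(2·14.4² + 2·11.2² - 20.6²) = ½√241.24 = 7.766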